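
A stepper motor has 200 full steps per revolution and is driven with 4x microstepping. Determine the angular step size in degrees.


step = 360/(200*4) = 360/800 = 0.4500

0.4500 degrees


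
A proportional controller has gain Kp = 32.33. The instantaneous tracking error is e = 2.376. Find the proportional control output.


u_P = Kp * e = 32.33 * 2.376 = 76.8161

76.8161


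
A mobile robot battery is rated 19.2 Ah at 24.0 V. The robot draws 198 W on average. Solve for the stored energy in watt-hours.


E = capacity * V = 19.2*24.0 = 460.8000

460.8000 Wh


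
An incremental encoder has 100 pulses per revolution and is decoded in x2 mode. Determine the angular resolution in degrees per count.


resolution = 360 / (PPR * 2) = 360 / 200 = 1.8000

1.8000 degrees


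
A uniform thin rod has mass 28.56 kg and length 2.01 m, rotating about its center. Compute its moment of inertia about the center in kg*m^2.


I = (1/12)*m*L^2 = (1/12)*28.56*2.01^2 = 9.6154

9.6154 kg*m^2


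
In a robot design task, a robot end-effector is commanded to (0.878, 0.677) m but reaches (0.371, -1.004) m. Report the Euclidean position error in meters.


dx = 0.371 - (0.878) = -0.5070, dy = -1.004 - (0.677) = -1.6810
err = sqrt(0.257049 + 2.825761) = 1.7558

1.7558 m


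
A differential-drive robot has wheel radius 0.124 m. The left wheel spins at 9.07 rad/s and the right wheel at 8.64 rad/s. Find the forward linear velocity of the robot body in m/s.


v = r*(wR + wL)/2 = 0.124*(8.64 + 9.07)/2 = 1.0980

1.0980 m/s


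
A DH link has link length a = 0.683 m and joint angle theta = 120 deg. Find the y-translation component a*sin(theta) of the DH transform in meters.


a*sin(theta) = 0.683*sin(120 deg) = 0.5915

0.5915 m


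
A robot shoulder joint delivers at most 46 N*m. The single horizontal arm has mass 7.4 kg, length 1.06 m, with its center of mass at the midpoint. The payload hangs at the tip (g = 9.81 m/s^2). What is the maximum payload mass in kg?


tau_arm = m_arm*g*(L/2) = 7.4*9.81*1.06/2 = 38.4748 N*m
tau_payload = tau_max - tau_arm = 46 - 38.4748 = 7.5252
m_payload = tau_payload / (g*L) = 7.5252 / (9.81*1.06) = 0.7237

0.7237 kg


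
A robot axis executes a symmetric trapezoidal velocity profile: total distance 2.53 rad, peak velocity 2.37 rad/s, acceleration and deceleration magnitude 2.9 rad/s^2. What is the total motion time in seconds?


t_acc = v/a = 2.37/2.9 = 0.817241 s
d_acc = v^2/(2a) = 0.968431 rad (each ramp)
d_cruise = 2.53 - 2*0.968431 = 0.593138 rad
t_cruise = 0.593138/2.37 = 0.250269 s
t_total = 2*0.817241 + 0.250269 = 1.8848

1.8848 s


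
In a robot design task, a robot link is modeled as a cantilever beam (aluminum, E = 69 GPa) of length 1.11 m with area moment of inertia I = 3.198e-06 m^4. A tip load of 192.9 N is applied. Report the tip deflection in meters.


delta = F*L^3/(3*E*I) = 192.9*1.11^3/(3*6.900e+10*3.198e-06)
      = 263.8160199/661986 = 3.9852e-04

3.9852e-04 m


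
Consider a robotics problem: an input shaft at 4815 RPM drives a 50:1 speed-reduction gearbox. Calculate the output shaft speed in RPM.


omega_out = omega_in / N = 4815 / 50 = 96.3000

96.3000 RPM


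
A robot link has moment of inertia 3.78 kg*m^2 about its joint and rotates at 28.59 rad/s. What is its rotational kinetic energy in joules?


KE = (1/2)*I*omega^2 = 0.5*3.78*28.59^2 = 1544.8635

1544.8635 J


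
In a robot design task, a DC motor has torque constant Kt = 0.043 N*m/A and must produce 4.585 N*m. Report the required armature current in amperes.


I = tau / Kt = 4.585/0.043 = 106.6279

106.6279 A


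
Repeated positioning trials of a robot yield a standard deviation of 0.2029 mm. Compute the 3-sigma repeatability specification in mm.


repeatability = 3*sigma = 3*0.2029 = 0.6087

0.6087 mm


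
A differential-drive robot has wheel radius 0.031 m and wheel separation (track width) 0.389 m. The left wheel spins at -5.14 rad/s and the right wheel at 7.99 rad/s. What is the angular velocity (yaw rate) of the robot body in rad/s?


omega = r*(wR - wL)/L = 0.031*(7.99 - (-5.14))/0.389 = 1.0463

1.0463 rad/s


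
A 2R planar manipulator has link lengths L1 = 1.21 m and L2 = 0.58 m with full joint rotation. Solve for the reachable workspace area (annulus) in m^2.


r_max = L1 + L2 = 1.7900, r_min = |L1 - L2| = 0.6300
A = pi*(r_max^2 - r_min^2) = pi*(3.2041 - 0.3969) = 8.8191

8.8191 m^2


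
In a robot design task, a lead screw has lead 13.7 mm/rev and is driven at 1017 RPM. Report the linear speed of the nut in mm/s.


v = lead * (RPM/60) = 13.7*1017/60 = 232.2150

232.2150 mm/s


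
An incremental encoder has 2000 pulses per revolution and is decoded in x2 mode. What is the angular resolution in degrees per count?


resolution = 360 / (PPR * 2) = 360 / 4000 = 0.0900

0.0900 degrees


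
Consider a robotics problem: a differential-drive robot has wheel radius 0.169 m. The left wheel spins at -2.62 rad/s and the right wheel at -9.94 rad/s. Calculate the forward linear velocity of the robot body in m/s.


v = r*(wR + wL)/2 = 0.169*(-9.94 + -2.62)/2 = -1.0613

-1.0613 m/s


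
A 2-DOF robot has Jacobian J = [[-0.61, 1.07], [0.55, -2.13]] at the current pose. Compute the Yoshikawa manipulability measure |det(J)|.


det(J) = -0.61*-2.13 - (1.07)*(0.55) = 0.7108
|det(J)| = 0.7108

0.7108


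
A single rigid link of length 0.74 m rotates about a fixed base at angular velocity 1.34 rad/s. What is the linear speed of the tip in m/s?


v = L*omega = 0.74 * 1.34 = 0.9916

0.9916 m/s


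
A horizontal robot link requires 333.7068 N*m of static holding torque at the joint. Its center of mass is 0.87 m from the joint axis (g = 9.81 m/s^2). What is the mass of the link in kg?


m = tau / (g*L) = 333.7068 / (9.81 * 0.87) = 39.1000

39.1000 kg


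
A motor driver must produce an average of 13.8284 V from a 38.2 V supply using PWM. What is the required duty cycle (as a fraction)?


D = V_avg/V_supply = 13.8284/38.2 = 0.3620

0.3620


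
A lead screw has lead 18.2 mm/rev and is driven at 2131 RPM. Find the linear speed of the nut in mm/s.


v = lead * (RPM/60) = 18.2*2131/60 = 646.4033

646.4033 mm/s


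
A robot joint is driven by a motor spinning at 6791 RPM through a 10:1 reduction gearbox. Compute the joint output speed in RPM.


omega_joint = omega_motor / N = 6791 / 10 = 679.1000

679.1000 RPM


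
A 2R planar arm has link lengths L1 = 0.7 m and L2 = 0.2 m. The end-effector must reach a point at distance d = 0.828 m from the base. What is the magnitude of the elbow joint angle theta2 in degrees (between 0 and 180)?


cos(th2) = (d^2 - L1^2 - L2^2)/(2*L1*L2) = (0.828^2 - 0.7^2 - 0.2^2)/(2*0.7*0.2) = 0.55565714
th2 = acos(0.55565714) = 56.2440 deg

56.2440 degrees


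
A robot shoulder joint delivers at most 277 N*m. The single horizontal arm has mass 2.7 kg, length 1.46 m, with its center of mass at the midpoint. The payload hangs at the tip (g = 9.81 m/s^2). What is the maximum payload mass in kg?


tau_arm = m_arm*g*(L/2) = 2.7*9.81*1.46/2 = 19.3355 N*m
tau_payload = tau_max - tau_arm = 277 - 19.3355 = 257.6645
m_payload = tau_payload / (g*L) = 257.6645 / (9.81*1.46) = 17.9901

17.9901 kg


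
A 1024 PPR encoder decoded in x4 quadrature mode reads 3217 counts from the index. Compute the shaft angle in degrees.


angle = counts * 360 / (PPR*4) = 3217 * 360 / 4096 = 282.7441

282.7441 degrees


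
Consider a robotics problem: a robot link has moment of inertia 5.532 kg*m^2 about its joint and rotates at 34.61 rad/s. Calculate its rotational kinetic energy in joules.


KE = (1/2)*I*omega^2 = 0.5*5.532*34.61^2 = 3313.2589

3313.2589 J


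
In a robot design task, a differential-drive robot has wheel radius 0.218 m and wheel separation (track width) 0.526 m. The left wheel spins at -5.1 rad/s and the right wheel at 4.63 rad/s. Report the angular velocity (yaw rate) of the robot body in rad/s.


omega = r*(wR - wL)/L = 0.218*(4.63 - (-5.1))/0.526 = 4.0326

4.0326 rad/s


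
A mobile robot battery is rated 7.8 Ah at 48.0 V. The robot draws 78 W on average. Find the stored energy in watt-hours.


E = capacity * V = 7.8*48.0 = 374.4000

374.4000 Wh


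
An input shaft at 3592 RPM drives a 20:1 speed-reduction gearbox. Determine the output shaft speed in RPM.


omega_out = omega_in / N = 3592 / 20 = 179.6000

179.6000 RPM


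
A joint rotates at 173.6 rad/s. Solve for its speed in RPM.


RPM = 173.6 * 60/(2*pi) = 1657.7579

1657.7579 RPM


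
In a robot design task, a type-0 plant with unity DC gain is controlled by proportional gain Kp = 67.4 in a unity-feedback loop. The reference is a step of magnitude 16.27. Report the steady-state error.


e_ss = R/(1 + Kp) = 16.27/(1 + 67.4) = 16.27/68.4000 = 0.2379

0.2379


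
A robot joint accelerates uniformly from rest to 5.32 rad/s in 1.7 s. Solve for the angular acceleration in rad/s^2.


alpha = delta_omega / t = 5.32 / 1.7 = 3.1294

3.1294 rad/s^2


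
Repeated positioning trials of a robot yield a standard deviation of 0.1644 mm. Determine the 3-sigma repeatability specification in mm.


repeatability = 3*sigma = 3*0.1644 = 0.4932

0.4932 mm


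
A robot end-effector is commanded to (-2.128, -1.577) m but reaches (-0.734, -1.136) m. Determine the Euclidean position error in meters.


dx = -0.734 - (-2.128) = 1.3940, dy = -1.136 - (-1.577) = 0.4410
err = sqrt(1.943236 + 0.194481) = 1.4621

1.4621 m


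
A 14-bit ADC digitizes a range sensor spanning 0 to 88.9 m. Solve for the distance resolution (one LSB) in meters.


res = range / 2^n = 88.9/2^14 = 88.9/16384 = 0.0054

0.0054 m


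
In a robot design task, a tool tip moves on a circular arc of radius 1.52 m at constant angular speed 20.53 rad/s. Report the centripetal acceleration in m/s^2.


a_c = omega^2 * r = 20.53^2 * 1.52 = 640.6510

640.6510 m/s^2


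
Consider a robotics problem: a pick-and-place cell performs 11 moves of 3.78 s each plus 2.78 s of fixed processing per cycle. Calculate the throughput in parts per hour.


T_cycle = 11*3.78 + 2.78 = 44.3600 s
rate = 3600/T = 81.1542

81.1542 parts/hour


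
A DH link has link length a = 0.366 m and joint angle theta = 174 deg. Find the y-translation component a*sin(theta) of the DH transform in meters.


a*sin(theta) = 0.366*sin(174 deg) = 0.0383

0.0383 m


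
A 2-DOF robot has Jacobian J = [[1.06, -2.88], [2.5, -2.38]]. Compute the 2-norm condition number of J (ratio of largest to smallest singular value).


JJ^T eigenvalues: trace(JJ^T) = 21.3324, det(JJ^T) = det(J)^2 = 21.87619984
s_max^2 = (21.3324 + sqrt(367.56649040))/2 = 20.25221182
s_min^2 = (21.3324 - sqrt(367.56649040))/2 = 1.08018818
kappa = s_max/s_min = sqrt(20.25221182/1.08018818) = 4.3300

4.3300


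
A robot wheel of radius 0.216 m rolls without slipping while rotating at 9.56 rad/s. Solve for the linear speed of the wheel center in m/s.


v = omega * r = 9.56 * 0.216 = 2.0650

2.0650 m/s


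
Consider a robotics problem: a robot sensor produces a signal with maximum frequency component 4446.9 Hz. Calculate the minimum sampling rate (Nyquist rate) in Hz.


f_s,min = 2*f_max = 2*4446.9 = 8893.8000

8893.8000 Hz


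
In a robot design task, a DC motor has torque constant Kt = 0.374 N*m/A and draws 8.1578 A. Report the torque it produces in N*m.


tau = Kt * I = 0.374*8.1578 = 3.0510

3.0510 N*m


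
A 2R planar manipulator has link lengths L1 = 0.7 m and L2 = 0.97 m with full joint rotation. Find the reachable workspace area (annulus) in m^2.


r_max = L1 + L2 = 1.6700, r_min = |L1 - L2| = 0.2700
A = pi*(r_max^2 - r_min^2) = pi*(2.7889 - 0.0729) = 8.5326

8.5326 m^2


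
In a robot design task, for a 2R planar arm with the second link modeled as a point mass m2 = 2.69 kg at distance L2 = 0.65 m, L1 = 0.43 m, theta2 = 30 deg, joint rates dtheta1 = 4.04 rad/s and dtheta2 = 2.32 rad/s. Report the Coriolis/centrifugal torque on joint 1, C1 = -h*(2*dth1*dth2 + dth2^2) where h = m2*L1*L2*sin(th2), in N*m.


h = m2*L1*L2*sin(th2) = 2.69*0.43*0.65*sin(30 deg) = 0.375927
C1 = -h*(2*4.04*2.32 + 2.32^2) = -0.375927*24.1280 = -9.0704

-9.0704 N*m


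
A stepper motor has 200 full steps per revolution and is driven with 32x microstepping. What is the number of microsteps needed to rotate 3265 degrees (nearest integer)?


step_size = 360/(200*32) = 360/6400 = 0.056250 deg
n = 3265/(360/6400) = 3265*6400/360 = 58044.4444 -> 58044

58044 steps


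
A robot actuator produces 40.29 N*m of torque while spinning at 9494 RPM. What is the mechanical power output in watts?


omega = 9494 * 2*pi/60 = 994.209355 rad/s
P = tau * omega = 40.29 * 994.209355 = 40056.6949

40056.6949 W


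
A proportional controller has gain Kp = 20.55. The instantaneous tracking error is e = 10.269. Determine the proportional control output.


u_P = Kp * e = 20.55 * 10.269 = 211.0280

211.0280


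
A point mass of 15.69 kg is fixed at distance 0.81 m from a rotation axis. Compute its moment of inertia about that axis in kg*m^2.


I = m*r^2 = 15.69*0.81^2 = 10.2942

10.2942 kg*m^2


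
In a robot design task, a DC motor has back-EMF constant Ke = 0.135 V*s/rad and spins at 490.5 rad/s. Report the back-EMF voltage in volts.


V_emf = Ke * omega = 0.135*490.5 = 66.2175

66.2175 V


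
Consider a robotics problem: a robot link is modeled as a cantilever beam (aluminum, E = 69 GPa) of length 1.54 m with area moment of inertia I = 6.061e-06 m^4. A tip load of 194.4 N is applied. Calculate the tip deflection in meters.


delta = F*L^3/(3*E*I) = 194.4*1.54^3/(3*6.900e+10*6.061e-06)
      = 710.0001216/1254627 = 5.6591e-04

5.6591e-04 m


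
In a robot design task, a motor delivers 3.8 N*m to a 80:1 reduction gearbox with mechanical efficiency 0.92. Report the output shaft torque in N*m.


tau_out = tau_in * N * eta = 3.8 * 80 * 0.92 = 279.6800

279.6800 N*m


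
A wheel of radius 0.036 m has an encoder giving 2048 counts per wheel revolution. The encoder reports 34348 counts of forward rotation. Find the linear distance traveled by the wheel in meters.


revs = 34348/2048 = 16.771484
d = revs * 2*pi*r = 16.771484 * 2*pi*0.036 = 3.7936

3.7936 m


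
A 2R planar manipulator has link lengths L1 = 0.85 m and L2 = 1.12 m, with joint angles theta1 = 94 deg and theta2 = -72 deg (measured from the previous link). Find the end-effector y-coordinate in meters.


y = L1*sin(th1) + L2*sin(th1+th2) = 0.85*sin(94 deg) + 1.12*sin(22 deg) = 1.2675

1.2675 m


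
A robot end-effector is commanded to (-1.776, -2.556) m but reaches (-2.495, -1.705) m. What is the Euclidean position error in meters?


dx = -2.495 - (-1.776) = -0.7190, dy = -1.705 - (-2.556) = 0.8510
err = sqrt(0.516961 + 0.724201) = 1.1141

1.1141 m


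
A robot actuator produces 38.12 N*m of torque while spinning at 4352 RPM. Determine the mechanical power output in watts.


omega = 4352 * 2*pi/60 = 455.740374 rad/s
P = tau * omega = 38.12 * 455.740374 = 17372.8231

17372.8231 W


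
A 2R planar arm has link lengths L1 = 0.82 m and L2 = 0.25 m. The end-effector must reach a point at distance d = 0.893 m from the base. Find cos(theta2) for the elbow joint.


cos(th2) = (d^2 - L1^2 - L2^2)/(2*L1*L2) = (0.893^2 - 0.82^2 - 0.25^2)/(2*0.82*0.25) = 0.1526

0.1526


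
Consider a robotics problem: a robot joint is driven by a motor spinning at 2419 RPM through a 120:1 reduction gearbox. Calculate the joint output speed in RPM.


omega_joint = omega_motor / N = 2419 / 120 = 20.1583

20.1583 RPM


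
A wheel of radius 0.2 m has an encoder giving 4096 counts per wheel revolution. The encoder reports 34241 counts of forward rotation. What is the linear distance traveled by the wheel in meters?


revs = 34241/4096 = 8.359619
d = revs * 2*pi*r = 8.359619 * 2*pi*0.2 = 10.5050

10.5050 m


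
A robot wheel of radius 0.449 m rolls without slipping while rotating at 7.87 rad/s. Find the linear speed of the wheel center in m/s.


v = omega * r = 7.87 * 0.449 = 3.5336

3.5336 m/s


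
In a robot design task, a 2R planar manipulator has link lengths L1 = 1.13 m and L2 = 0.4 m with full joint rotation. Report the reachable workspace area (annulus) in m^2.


r_max = L1 + L2 = 1.5300, r_min = |L1 - L2| = 0.7300
A = pi*(r_max^2 - r_min^2) = pi*(2.3409 - 0.5329) = 5.6800

5.6800 m^2


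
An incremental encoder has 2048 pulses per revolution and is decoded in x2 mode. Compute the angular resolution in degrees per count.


resolution = 360 / (PPR * 2) = 360 / 4096 = 0.0879

0.0879 degrees


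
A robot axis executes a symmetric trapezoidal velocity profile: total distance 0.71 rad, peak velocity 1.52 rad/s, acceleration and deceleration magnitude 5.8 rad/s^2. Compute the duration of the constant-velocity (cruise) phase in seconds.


t_acc = v/a = 0.262069 s, d_acc = v^2/(2a) = 0.199172 rad each
d_cruise = 0.71 - 2*0.199172 = 0.311656 rad
t_cruise = d_cruise/v = 0.311656/1.52 = 0.2050

0.2050 s


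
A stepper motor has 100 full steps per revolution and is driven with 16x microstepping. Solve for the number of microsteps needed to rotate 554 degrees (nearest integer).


step_size = 360/(100*16) = 360/1600 = 0.225000 deg
n = 554/(360/1600) = 554*1600/360 = 2462.2222 -> 2462

2462 steps


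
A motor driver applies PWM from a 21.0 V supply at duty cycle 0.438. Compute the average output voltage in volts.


V_avg = V_supply * D = 21.0*0.438 = 9.1980

9.1980 V


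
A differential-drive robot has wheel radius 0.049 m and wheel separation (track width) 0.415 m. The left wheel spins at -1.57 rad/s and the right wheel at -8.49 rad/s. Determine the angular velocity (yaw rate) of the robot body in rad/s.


omega = r*(wR - wL)/L = 0.049*(-8.49 - (-1.57))/0.415 = -0.8171

-0.8171 rad/s


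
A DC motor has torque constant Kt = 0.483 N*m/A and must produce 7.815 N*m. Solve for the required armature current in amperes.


I = tau / Kt = 7.815/0.483 = 16.1801

16.1801 A


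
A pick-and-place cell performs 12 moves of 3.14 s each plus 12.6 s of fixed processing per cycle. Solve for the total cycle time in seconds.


T = 12*3.14 + 12.6 = 50.2800

50.2800 s


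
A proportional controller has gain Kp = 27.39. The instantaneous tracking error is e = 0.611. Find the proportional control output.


u_P = Kp * e = 27.39 * 0.611 = 16.7353

16.7353


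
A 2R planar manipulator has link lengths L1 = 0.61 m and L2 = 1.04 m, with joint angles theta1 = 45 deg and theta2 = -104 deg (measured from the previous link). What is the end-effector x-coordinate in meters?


x = L1*cos(th1) + L2*cos(th1+th2) = 0.61*cos(45 deg) + 1.04*cos(-59 deg) = 0.9670

0.9670 m


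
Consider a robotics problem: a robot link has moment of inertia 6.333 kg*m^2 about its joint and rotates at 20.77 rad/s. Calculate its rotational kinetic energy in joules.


KE = (1/2)*I*omega^2 = 0.5*6.333*20.77^2 = 1366.0056

1366.0056 J


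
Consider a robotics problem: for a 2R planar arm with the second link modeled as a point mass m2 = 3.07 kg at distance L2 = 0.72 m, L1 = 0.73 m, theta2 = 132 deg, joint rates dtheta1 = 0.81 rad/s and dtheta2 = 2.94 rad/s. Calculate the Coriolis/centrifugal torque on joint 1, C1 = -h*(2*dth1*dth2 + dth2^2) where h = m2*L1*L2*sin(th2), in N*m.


h = m2*L1*L2*sin(th2) = 3.07*0.73*0.72*sin(132 deg) = 1.199133
C1 = -h*(2*0.81*2.94 + 2.94^2) = -1.199133*13.4064 = -16.0761

-16.0761 N*m


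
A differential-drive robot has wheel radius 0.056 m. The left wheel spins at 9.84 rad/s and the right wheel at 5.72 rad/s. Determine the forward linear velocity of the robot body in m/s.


v = r*(wR + wL)/2 = 0.056*(5.72 + 9.84)/2 = 0.4357

0.4357 m/s


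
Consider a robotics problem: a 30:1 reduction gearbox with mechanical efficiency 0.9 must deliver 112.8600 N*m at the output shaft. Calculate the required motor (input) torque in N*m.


tau_in = tau_out / (N * eta) = 112.8600 / (30 * 0.9) = 4.1800

4.1800 N*m


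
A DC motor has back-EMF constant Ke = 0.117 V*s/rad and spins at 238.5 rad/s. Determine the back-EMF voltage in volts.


V_emf = Ke * omega = 0.117*238.5 = 27.9045

27.9045 V


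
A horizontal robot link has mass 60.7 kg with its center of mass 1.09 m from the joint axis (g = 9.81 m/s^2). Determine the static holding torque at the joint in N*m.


tau = m*g*L = 60.7 * 9.81 * 1.09 = 649.0590

649.0590 N*m


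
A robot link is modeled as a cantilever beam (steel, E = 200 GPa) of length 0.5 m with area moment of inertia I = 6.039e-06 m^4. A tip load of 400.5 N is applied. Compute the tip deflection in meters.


delta = F*L^3/(3*E*I) = 400.5*0.5^3/(3*2.000e+11*6.039e-06)
      = 50.0625/3623400 = 1.3816e-05

1.3816e-05 m


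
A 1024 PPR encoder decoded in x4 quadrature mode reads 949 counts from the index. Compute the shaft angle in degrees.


angle = counts * 360 / (PPR*4) = 949 * 360 / 4096 = 83.4082

83.4082 degrees


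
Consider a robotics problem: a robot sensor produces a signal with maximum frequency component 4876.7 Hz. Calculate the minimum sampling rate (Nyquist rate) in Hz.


f_s,min = 2*f_max = 2*4876.7 = 9753.4000

9753.4000 Hz


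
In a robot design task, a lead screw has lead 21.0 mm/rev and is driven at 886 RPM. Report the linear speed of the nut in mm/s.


v = lead * (RPM/60) = 21.0*886/60 = 310.1000

310.1000 mm/s


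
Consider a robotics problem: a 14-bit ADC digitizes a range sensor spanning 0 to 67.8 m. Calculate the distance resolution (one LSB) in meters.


res = range / 2^n = 67.8/2^14 = 67.8/16384 = 0.0041

0.0041 m


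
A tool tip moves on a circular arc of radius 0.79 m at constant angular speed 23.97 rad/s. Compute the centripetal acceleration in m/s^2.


a_c = omega^2 * r = 23.97^2 * 0.79 = 453.9031

453.9031 m/s^2


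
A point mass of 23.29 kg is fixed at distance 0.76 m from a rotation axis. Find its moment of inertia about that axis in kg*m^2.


I = m*r^2 = 23.29*0.76^2 = 13.4523

13.4523 kg*m^2


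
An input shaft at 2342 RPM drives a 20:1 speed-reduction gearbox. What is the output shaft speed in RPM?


omega_out = omega_in / N = 2342 / 20 = 117.1000

117.1000 RPM


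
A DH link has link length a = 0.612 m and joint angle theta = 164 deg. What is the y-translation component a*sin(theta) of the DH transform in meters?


a*sin(theta) = 0.612*sin(164 deg) = 0.1687

0.1687 m


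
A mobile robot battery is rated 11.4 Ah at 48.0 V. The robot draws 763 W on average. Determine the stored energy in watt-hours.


E = capacity * V = 11.4*48.0 = 547.2000

547.2000 Wh


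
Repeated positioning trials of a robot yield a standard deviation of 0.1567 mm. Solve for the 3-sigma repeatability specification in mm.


repeatability = 3*sigma = 3*0.1567 = 0.4701

0.4701 mm


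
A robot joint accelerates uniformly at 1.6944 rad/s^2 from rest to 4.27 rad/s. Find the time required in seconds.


t = delta_omega / alpha = 4.27 / 1.6944 = 2.5201

2.5201 s


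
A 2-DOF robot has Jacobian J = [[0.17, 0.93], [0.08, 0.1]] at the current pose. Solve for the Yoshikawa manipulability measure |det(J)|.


det(J) = 0.17*0.1 - (0.93)*(0.08) = -0.0574
|det(J)| = 0.0574

0.0574


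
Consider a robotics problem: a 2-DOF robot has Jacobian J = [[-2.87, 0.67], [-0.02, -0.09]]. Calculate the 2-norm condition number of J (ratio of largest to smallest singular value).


JJ^T eigenvalues: trace(JJ^T) = 8.6943, det(JJ^T) = det(J)^2 = 0.07382089
s_max^2 = (8.6943 + sqrt(75.29556893))/2 = 8.68580097
s_min^2 = (8.6943 - sqrt(75.29556893))/2 = 0.00849903
kappa = s_max/s_min = sqrt(8.68580097/0.00849903) = 31.9684

31.9684


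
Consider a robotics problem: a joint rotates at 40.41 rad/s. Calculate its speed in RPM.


RPM = 40.41 * 60/(2*pi) = 385.8871

385.8871 RPM


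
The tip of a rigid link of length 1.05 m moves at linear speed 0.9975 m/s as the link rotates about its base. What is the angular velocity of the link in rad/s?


omega = v / L = 0.9975 / 1.05 = 0.9500

0.9500 rad/s


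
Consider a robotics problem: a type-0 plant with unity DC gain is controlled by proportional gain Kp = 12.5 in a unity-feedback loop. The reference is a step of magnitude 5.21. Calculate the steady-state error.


e_ss = R/(1 + Kp) = 5.21/(1 + 12.5) = 5.21/13.5000 = 0.3859

0.3859


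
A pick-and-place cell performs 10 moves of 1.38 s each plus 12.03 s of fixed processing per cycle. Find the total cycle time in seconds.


T = 10*1.38 + 12.03 = 25.8300

25.8300 s


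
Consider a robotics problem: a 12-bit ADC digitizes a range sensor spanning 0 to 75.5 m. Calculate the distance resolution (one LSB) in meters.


res = range / 2^n = 75.5/2^12 = 75.5/4096 = 0.0184

0.0184 m


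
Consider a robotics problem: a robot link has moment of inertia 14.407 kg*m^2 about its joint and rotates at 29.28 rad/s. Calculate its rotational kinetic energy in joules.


KE = (1/2)*I*omega^2 = 0.5*14.407*29.28^2 = 6175.6931

6175.6931 J


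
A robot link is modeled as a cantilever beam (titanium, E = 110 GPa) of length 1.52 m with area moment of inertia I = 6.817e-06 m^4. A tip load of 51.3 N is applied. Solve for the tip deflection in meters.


delta = F*L^3/(3*E*I) = 51.3*1.52^3/(3*1.100e+11*6.817e-06)
      = 180.1557504/2249610 = 8.0083e-05

8.0083e-05 m


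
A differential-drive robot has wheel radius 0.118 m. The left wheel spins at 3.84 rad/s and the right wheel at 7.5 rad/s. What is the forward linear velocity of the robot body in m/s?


v = r*(wR + wL)/2 = 0.118*(7.5 + 3.84)/2 = 0.6691

0.6691 m/s


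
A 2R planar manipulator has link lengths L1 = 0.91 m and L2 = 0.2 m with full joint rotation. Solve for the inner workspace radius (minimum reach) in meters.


r_min = |L1 - L2| = |0.91 - 0.2| = 0.7100

0.7100 m


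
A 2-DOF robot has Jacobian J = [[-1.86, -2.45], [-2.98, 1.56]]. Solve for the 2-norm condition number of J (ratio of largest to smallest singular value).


JJ^T eigenvalues: trace(JJ^T) = 20.7761, det(JJ^T) = det(J)^2 = 104.09304676
s_max^2 = (20.7761 + sqrt(15.27414417))/2 = 12.34215748
s_min^2 = (20.7761 - sqrt(15.27414417))/2 = 8.43394252
kappa = s_max/s_min = sqrt(12.34215748/8.43394252) = 1.2097

1.2097


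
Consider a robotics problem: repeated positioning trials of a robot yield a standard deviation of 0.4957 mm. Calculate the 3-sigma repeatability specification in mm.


repeatability = 3*sigma = 3*0.4957 = 1.4871

1.4871 mm


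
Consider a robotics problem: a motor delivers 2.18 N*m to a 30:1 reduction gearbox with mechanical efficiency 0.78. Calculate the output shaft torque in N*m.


tau_out = tau_in * N * eta = 2.18 * 30 * 0.78 = 51.0120

51.0120 N*m


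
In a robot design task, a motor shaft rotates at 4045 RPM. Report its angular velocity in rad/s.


omega = 4045 * 2*pi/60 = 423.5914

423.5914 rad/s


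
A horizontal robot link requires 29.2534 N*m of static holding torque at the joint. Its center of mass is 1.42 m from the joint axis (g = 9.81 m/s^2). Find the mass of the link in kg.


m = tau / (g*L) = 29.2534 / (9.81 * 1.42) = 2.1000

2.1000 kg


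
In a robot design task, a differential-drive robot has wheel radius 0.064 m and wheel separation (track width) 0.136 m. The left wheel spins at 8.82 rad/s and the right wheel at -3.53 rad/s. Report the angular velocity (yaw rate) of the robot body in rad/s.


omega = r*(wR - wL)/L = 0.064*(-3.53 - (8.82))/0.136 = -5.8118

-5.8118 rad/s


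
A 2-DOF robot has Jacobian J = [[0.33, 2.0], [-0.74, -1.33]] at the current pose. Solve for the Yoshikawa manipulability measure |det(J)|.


det(J) = 0.33*-1.33 - (2.0)*(-0.74) = 1.0411
|det(J)| = 1.0411

1.0411


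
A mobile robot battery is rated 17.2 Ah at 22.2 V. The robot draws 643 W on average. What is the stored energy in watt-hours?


E = capacity * V = 17.2*22.2 = 381.8400

381.8400 Wh


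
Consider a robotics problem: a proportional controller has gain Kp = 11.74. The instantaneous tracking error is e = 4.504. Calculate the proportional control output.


u_P = Kp * e = 11.74 * 4.504 = 52.8770

52.8770


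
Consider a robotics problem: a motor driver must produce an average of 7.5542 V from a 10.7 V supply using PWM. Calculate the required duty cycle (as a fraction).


D = V_avg/V_supply = 7.5542/10.7 = 0.7060

0.7060


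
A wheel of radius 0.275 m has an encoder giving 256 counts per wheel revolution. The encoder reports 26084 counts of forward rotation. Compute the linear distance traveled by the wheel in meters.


revs = 26084/256 = 101.890625
d = revs * 2*pi*r = 101.890625 * 2*pi*0.275 = 176.0544

176.0544 m


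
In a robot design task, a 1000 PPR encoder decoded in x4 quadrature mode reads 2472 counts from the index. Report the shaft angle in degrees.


angle = counts * 360 / (PPR*4) = 2472 * 360 / 4000 = 222.4800

222.4800 degrees


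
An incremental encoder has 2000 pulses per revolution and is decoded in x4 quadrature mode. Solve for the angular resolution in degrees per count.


resolution = 360 / (PPR * 4) = 360 / 8000 = 0.0450

0.0450 degrees


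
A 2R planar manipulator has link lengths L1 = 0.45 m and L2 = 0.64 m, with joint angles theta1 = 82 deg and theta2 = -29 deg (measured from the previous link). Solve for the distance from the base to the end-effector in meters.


x = L1*cos(th1) + L2*cos(th1+th2) = 0.447790
y = L1*sin(th1) + L2*sin(th1+th2) = 0.956747
d = sqrt(x^2 + y^2) = sqrt(0.200516 + 0.915365) = 1.0564

1.0564 m


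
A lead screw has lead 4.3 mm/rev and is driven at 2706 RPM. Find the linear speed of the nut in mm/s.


v = lead * (RPM/60) = 4.3*2706/60 = 193.9300

193.9300 mm/s


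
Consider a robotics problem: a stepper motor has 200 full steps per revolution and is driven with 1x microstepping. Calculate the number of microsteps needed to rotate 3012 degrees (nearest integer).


step_size = 360/(200*1) = 360/200 = 1.800000 deg
n = 3012/(360/200) = 3012*200/360 = 1673.3333 -> 1673

1673 steps


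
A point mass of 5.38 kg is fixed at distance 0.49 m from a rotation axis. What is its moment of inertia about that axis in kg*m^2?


I = m*r^2 = 5.38*0.49^2 = 1.2917

1.2917 kg*m^2


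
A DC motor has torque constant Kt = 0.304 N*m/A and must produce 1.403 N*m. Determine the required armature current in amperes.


I = tau / Kt = 1.403/0.304 = 4.6151

4.6151 A


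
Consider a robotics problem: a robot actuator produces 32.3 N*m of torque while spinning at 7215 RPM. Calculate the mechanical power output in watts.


omega = 7215 * 2*pi/60 = 755.553033 rad/s
P = tau * omega = 32.3 * 755.553033 = 24404.3630

24404.3630 W


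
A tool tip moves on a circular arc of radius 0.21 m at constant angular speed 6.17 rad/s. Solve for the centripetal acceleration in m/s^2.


a_c = omega^2 * r = 6.17^2 * 0.21 = 7.9945

7.9945 m/s^2


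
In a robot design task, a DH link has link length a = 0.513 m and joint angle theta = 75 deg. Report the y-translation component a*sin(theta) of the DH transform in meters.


a*sin(theta) = 0.513*sin(75 deg) = 0.4955

0.4955 m


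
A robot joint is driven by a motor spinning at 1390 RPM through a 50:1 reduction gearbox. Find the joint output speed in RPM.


omega_joint = omega_motor / N = 1390 / 50 = 27.8000

27.8000 RPM


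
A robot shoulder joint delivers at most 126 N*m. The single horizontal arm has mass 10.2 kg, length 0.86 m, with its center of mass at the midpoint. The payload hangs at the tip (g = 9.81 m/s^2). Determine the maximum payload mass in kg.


tau_arm = m_arm*g*(L/2) = 10.2*9.81*0.86/2 = 43.0267 N*m
tau_payload = tau_max - tau_arm = 126 - 43.0267 = 82.9733
m_payload = tau_payload / (g*L) = 82.9733 / (9.81*0.86) = 9.8349

9.8349 kg


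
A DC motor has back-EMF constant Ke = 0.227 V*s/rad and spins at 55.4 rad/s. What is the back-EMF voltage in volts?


V_emf = Ke * omega = 0.227*55.4 = 12.5758

12.5758 V


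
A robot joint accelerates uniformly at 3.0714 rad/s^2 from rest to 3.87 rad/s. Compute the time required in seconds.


t = delta_omega / alpha = 3.87 / 3.0714 = 1.2600

1.2600 s


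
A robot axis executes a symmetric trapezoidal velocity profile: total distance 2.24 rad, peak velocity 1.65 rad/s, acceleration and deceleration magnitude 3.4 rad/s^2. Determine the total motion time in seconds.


t_acc = v/a = 1.65/3.4 = 0.485294 s
d_acc = v^2/(2a) = 0.400368 rad (each ramp)
d_cruise = 2.24 - 2*0.400368 = 1.439264 rad
t_cruise = 1.439264/1.65 = 0.872281 s
t_total = 2*0.485294 + 0.872281 = 1.8429

1.8429 s


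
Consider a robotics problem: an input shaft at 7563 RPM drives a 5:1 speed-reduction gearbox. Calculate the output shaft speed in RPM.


omega_out = omega_in / N = 7563 / 5 = 1512.6000

1512.6000 RPM


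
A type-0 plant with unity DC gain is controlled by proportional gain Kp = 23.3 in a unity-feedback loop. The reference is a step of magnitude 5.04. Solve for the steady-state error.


e_ss = R/(1 + Kp) = 5.04/(1 + 23.3) = 5.04/24.3000 = 0.2074

0.2074


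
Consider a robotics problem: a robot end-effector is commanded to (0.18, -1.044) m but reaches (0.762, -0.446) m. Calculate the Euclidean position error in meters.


dx = 0.762 - (0.18) = 0.5820, dy = -0.446 - (-1.044) = 0.5980
err = sqrt(0.338724 + 0.357604) = 0.8345

0.8345 m


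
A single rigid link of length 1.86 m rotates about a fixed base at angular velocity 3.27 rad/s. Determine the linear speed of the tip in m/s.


v = L*omega = 1.86 * 3.27 = 6.0822

6.0822 m/s


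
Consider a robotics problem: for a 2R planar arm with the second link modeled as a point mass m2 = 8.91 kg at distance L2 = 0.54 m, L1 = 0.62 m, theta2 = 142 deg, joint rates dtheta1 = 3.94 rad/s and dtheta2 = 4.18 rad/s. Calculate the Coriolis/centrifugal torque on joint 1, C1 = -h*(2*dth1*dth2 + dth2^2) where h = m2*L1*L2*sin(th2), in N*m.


h = m2*L1*L2*sin(th2) = 8.91*0.62*0.54*sin(142 deg) = 1.836560
C1 = -h*(2*3.94*4.18 + 4.18^2) = -1.836560*50.4108 = -92.5825

-92.5825 N*m


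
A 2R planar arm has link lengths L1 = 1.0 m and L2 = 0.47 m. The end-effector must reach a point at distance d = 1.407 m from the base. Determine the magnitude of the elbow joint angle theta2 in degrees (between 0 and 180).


cos(th2) = (d^2 - L1^2 - L2^2)/(2*L1*L2) = (1.407^2 - 1.0^2 - 0.47^2)/(2*1.0*0.47) = 0.80717979
th2 = acos(0.80717979) = 36.1787 deg

36.1787 degrees


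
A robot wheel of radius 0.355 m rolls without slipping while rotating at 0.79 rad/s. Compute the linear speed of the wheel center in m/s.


v = omega * r = 0.79 * 0.355 = 0.2804

0.2804 m/s


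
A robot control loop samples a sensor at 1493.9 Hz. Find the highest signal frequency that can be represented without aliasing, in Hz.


f_max = f_s/2 = 1493.9/2 = 746.9500

746.9500 Hz


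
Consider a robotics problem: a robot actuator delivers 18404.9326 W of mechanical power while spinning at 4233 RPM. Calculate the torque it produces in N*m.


omega = 4233 * 2*pi/60 = 443.278723 rad/s
tau = P / omega = 18404.9326 / 443.278723 = 41.5200

41.5200 N*m


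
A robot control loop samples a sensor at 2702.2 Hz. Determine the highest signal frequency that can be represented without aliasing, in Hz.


f_max = f_s/2 = 2702.2/2 = 1351.1000

1351.1000 Hz


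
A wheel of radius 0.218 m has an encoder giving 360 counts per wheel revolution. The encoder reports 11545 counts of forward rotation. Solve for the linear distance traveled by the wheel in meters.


revs = 11545/360 = 32.069444
d = revs * 2*pi*r = 32.069444 * 2*pi*0.218 = 43.9266

43.9266 m


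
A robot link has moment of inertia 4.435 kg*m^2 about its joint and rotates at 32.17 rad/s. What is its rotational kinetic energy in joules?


KE = (1/2)*I*omega^2 = 0.5*4.435*32.17^2 = 2294.9105

2294.9105 J


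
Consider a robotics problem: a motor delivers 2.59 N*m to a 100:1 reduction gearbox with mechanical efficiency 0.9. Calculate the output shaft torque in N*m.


tau_out = tau_in * N * eta = 2.59 * 100 * 0.9 = 233.1000

233.1000 N*m


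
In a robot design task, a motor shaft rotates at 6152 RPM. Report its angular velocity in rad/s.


omega = 6152 * 2*pi/60 = 644.2359

644.2359 rad/s


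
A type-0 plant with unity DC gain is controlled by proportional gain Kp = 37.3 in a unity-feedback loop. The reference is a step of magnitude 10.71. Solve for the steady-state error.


e_ss = R/(1 + Kp) = 10.71/(1 + 37.3) = 10.71/38.3000 = 0.2796

0.2796


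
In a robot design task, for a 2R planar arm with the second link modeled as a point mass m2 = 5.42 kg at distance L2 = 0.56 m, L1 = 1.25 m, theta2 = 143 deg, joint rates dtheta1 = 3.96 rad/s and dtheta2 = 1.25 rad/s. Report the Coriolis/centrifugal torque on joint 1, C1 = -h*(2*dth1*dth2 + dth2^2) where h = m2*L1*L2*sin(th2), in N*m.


h = m2*L1*L2*sin(th2) = 5.42*1.25*0.56*sin(143 deg) = 2.283286
C1 = -h*(2*3.96*1.25 + 1.25^2) = -2.283286*11.4625 = -26.1722

-26.1722 N*m


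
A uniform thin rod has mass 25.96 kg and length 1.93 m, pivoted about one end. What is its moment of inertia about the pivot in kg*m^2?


I = (1/3)*m*L^2 = (1/3)*25.96*1.93^2 = 32.2328

32.2328 kg*m^2


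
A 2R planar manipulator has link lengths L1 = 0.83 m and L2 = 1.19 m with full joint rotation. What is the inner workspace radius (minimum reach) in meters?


r_min = |L1 - L2| = |0.83 - 1.19| = 0.3600

0.3600 m


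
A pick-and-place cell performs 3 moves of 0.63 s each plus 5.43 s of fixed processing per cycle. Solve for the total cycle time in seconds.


T = 3*0.63 + 5.43 = 7.3200

7.3200 s


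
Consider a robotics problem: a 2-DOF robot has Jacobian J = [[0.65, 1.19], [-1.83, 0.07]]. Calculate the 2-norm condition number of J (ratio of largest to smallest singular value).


JJ^T eigenvalues: trace(JJ^T) = 5.1924, det(JJ^T) = det(J)^2 = 4.94261824
s_max^2 = (5.1924 + sqrt(7.19054480))/2 = 3.93695956
s_min^2 = (5.1924 - sqrt(7.19054480))/2 = 1.25544044
kappa = s_max/s_min = sqrt(3.93695956/1.25544044) = 1.7709

1.7709


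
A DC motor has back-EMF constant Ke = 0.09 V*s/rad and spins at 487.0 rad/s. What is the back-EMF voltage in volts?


V_emf = Ke * omega = 0.09*487.0 = 43.8300

43.8300 V


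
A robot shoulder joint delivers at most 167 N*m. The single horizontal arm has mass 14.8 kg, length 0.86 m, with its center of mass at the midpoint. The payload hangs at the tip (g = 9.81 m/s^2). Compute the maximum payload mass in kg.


tau_arm = m_arm*g*(L/2) = 14.8*9.81*0.86/2 = 62.4308 N*m
tau_payload = tau_max - tau_arm = 167 - 62.4308 = 104.5692
m_payload = tau_payload / (g*L) = 104.5692 / (9.81*0.86) = 12.3947

12.3947 kg


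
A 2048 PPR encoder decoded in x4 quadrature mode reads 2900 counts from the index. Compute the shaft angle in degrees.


angle = counts * 360 / (PPR*4) = 2900 * 360 / 8192 = 127.4414

127.4414 degrees


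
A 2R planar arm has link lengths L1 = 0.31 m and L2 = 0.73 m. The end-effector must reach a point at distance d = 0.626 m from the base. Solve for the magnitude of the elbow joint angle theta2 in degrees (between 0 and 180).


cos(th2) = (d^2 - L1^2 - L2^2)/(2*L1*L2) = (0.626^2 - 0.31^2 - 0.73^2)/(2*0.31*0.73) = -0.52391516
th2 = acos(-0.52391516) = 121.5952 deg

121.5952 degrees


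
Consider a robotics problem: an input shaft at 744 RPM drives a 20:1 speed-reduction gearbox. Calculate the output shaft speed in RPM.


omega_out = omega_in / N = 744 / 20 = 37.2000

37.2000 RPM


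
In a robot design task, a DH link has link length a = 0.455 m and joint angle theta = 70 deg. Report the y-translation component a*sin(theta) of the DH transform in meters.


a*sin(theta) = 0.455*sin(70 deg) = 0.4276

0.4276 m


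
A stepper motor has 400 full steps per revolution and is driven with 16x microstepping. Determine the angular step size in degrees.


step = 360/(400*16) = 360/6400 = 0.0563

0.0563 degrees
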